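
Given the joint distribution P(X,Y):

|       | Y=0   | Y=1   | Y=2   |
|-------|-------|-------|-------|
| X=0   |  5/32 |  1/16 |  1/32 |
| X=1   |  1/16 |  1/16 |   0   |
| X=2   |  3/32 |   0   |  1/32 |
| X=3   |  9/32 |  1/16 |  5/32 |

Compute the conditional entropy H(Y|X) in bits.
1.2343 bits

H(Y|X) = H(X,Y) - H(X)

H(X,Y) = -Σ_{x,y} P(x,y) log₂ P(x,y). Per-cell terms -P(x,y)·log₂P(x,y):
  X=0: 0.41845, 0.25000, 0.15625
  X=1: 0.25000, 0.25000, 0.00000
  X=2: 0.32016, 0.00000, 0.15625
  X=3: 0.51471, 0.25000, 0.41845
  (cells with P = 0 contribute 0)
Sum of the 12 terms: H(X,Y) = 2.9843 bits

Marginal of X (row sums):
  P(X=0) = 5/32 + 1/16 + 1/32 = 1/4
  P(X=1) = 1/16 + 1/16 + 0 = 1/8
  P(X=2) = 3/32 + 0 + 1/32 = 1/8
  P(X=3) = 9/32 + 1/16 + 5/32 = 1/2
H(X) = -[(1/4)·log₂(1/4) + (1/8)·log₂(1/8) + (1/8)·log₂(1/8) + (1/2)·log₂(1/2)]
  = 0.50000 + 0.37500 + 0.37500 + 0.50000 = 1.7500 bits

H(Y|X) = H(X,Y) - H(X) = 2.9843 - 1.7500 = 1.2343 bits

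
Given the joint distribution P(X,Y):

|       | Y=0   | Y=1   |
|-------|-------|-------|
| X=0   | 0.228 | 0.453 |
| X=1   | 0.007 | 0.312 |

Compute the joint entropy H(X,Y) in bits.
1.5782 bits

H(X,Y) = -Σ_{x,y} P(x,y) log₂ P(x,y). Per-cell terms -P(x,y)·log₂P(x,y):
  X=0: 0.4863, 0.5175
  X=1: 0.0501, 0.5243
Sum of the 4 terms: H(X,Y) = 1.5782 bits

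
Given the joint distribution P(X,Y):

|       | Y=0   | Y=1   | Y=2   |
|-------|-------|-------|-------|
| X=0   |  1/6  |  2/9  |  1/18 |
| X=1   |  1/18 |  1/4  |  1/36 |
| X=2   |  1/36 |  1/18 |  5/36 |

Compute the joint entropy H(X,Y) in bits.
2.7908 bits

H(X,Y) = -Σ_{x,y} P(x,y) log₂ P(x,y). Per-cell terms -P(x,y)·log₂P(x,y):
  X=0: 0.43083, 0.48221, 0.23166
  X=1: 0.23166, 0.50000, 0.14361
  X=2: 0.14361, 0.23166, 0.39556
Sum of the 9 terms: H(X,Y) = 2.7908 bits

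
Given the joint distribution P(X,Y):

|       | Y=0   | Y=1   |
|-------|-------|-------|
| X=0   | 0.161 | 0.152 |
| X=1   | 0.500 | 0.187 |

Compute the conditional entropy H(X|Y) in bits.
0.8658 bits

H(X|Y) = H(X,Y) - H(Y)

H(X,Y) = -Σ_{x,y} P(x,y) log₂ P(x,y). Per-cell terms -P(x,y)·log₂P(x,y):
  X=0: 0.424214, 0.413114
  X=1: 0.500000, 0.452332
Sum of the 4 terms: H(X,Y) = 1.78966 bits

Marginal of Y (column sums):
  P(Y=0) = 0.161 + 0.500 = 0.661
  P(Y=1) = 0.152 + 0.187 = 0.339
H(Y) = -[0.661·log₂(0.661) + 0.339·log₂(0.339)]
  = 0.394801 + 0.529058 = 0.92386 bits

H(X|Y) = H(X,Y) - H(Y) = 1.78966 - 0.92386 = 0.8658 bits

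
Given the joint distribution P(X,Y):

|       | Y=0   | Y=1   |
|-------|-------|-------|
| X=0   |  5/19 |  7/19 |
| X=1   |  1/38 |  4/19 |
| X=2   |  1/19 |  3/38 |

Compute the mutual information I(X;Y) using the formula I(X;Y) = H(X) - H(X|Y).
0.0610 bits

I(X;Y) = H(X) - H(X|Y)

Marginal of X (row sums):
  P(X=0) = 5/19 + 7/19 = 12/19
  P(X=1) = 1/38 + 4/19 = 9/38
  P(X=2) = 1/19 + 3/38 = 5/38
H(X) = -[(12/19)·log₂(12/19) + (9/38)·log₂(9/38) + (5/38)·log₂(5/38)]
  = 0.4187 + 0.4922 + 0.3850 = 1.2959 bits

Marginal of Y (column sums):
  P(Y=0) = 5/19 + 1/38 + 1/19 = 13/38
  P(Y=1) = 7/19 + 4/19 + 3/38 = 25/38
H(X|Y) = Σ_y P(y)·H(X|Y=y):
  Y=0: P(Y=0) = 13/38, P(X|Y=0) = (10/13, 1/13, 2/13) → H(X|Y=0) = 0.9913
  Y=1: P(Y=1) = 25/38, P(X|Y=1) = (14/25, 8/25, 3/25) → H(X|Y=1) = 1.3615
H(X|Y) = (13/38)·0.9913 + (25/38)·1.3615 = 1.2349 bits

I(X;Y) = H(X) - H(X|Y) = 1.2959 - 1.2349 = 0.0610 bits

Cross-check via I(X;Y) = H(X) + H(Y) - H(X,Y): computing H(Y) from the column sums and H(X,Y) from the 6 cells in the same way gives H(Y) = 0.9268 bits and H(X,Y) = 2.1617 bits, so
I(X;Y) = 1.2959 + 0.9268 - 2.1617 = 0.0610 bits ✓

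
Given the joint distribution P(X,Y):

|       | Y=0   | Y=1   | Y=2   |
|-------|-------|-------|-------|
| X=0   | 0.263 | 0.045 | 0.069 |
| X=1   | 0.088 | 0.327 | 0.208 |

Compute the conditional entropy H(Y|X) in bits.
1.3254 bits

H(Y|X) = H(X,Y) - H(X)

H(X,Y) = -Σ_{x,y} P(x,y) log₂ P(x,y). Per-cell terms -P(x,y)·log₂P(x,y):
  X=0: 0.50677, 0.20133, 0.26615
  X=1: 0.30856, 0.52733, 0.47119
Sum of the 6 terms: H(X,Y) = 2.2813 bits

Marginal of X (row sums):
  P(X=0) = 0.263 + 0.045 + 0.069 = 0.377
  P(X=1) = 0.088 + 0.327 + 0.208 = 0.623
H(X) = -[0.377·log₂(0.377) + 0.623·log₂(0.623)]
  = 0.53058 + 0.42532 = 0.9559 bits

H(Y|X) = H(X,Y) - H(X) = 2.2813 - 0.9559 = 1.3254 bits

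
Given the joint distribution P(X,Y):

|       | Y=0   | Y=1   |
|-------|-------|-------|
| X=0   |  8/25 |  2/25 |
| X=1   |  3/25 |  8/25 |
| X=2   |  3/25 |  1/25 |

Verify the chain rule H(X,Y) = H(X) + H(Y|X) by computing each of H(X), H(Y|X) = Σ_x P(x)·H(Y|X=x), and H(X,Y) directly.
H(X) = 1.4729 bits, H(Y|X) = 0.7905 bits, H(X,Y) = 2.2635 bits

Marginal of X (row sums):
  P(X=0) = 8/25 + 2/25 = 2/5
  P(X=1) = 3/25 + 8/25 = 11/25
  P(X=2) = 3/25 + 1/25 = 4/25
H(X) = -[(2/5)·log₂(2/5) + (11/25)·log₂(11/25) + (4/25)·log₂(4/25)]
  = 0.5288 + 0.5211 + 0.4230 = 1.4729 bits

H(Y|X) = Σ_x P(x)·H(Y|X=x):
  X=0: P(X=0) = 2/5, P(Y|X=0) = (4/5, 1/5) → H(Y|X=0) = 0.7219
  X=1: P(X=1) = 11/25, P(Y|X=1) = (3/11, 8/11) → H(Y|X=1) = 0.8454
  X=2: P(X=2) = 4/25, P(Y|X=2) = (3/4, 1/4) → H(Y|X=2) = 0.8113
H(Y|X) = (2/5)·0.7219 + (11/25)·0.8454 + (4/25)·0.8113 = 0.7905 bits

H(X,Y) = -Σ_{x,y} P(x,y) log₂ P(x,y). Per-cell terms -P(x,y)·log₂P(x,y):
  X=0: 0.5260, 0.2915
  X=1: 0.3671, 0.5260
  X=2: 0.3671, 0.1858
Sum of the 6 terms: H(X,Y) = 2.2635 bits

Chain rule check:
  H(X) + H(Y|X) = 1.4729 + 0.7905 = 2.2634 bits
  H(X,Y) = 2.2635 bits
✓ Chain rule verified (Δ = 0.0001 is 4-dp rounding noise: each of the three values was rounded independently).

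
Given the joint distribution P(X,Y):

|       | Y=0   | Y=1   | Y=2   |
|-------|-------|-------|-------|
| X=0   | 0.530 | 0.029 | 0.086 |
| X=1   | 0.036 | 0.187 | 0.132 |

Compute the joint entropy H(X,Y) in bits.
1.9486 bits

H(X,Y) = -Σ_{x,y} P(x,y) log₂ P(x,y). Per-cell terms -P(x,y)·log₂P(x,y):
  X=0: 0.48545, 0.14813, 0.30440
  X=1: 0.17265, 0.45233, 0.38562
Sum of the 6 terms: H(X,Y) = 1.9486 bits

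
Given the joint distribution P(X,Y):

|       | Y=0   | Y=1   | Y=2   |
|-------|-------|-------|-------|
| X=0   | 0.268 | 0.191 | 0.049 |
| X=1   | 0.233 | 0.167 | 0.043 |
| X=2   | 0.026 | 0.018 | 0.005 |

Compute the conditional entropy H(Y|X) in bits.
1.3441 bits

H(Y|X) = H(X,Y) - H(X)

H(X,Y) = -Σ_{x,y} P(x,y) log₂ P(x,y). Per-cell terms -P(x,y)·log₂P(x,y):
  X=0: 0.50912, 0.45618, 0.21320
  X=1: 0.48967, 0.43121, 0.19520
  X=2: 0.13690, 0.10433, 0.03822
Sum of the 9 terms: H(X,Y) = 2.5740 bits

Marginal of X (row sums):
  P(X=0) = 0.268 + 0.191 + 0.049 = 0.508
  P(X=1) = 0.233 + 0.167 + 0.043 = 0.443
  P(X=2) = 0.026 + 0.018 + 0.005 = 0.049
H(X) = -[0.508·log₂(0.508) + 0.443·log₂(0.443) + 0.049·log₂(0.049)]
  = 0.49637 + 0.52036 + 0.21320 = 1.2299 bits

H(Y|X) = H(X,Y) - H(X) = 2.5740 - 1.2299 = 1.3441 bits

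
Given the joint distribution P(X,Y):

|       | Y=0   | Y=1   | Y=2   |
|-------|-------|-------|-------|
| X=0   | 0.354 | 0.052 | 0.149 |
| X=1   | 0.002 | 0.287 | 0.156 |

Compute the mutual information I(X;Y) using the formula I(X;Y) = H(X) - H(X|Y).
0.4589 bits

I(X;Y) = H(X) - H(X|Y)

Marginal of X (row sums):
  P(X=0) = 0.354 + 0.052 + 0.149 = 0.555
  P(X=1) = 0.002 + 0.287 + 0.156 = 0.445
H(X) = -[0.555·log₂(0.555) + 0.445·log₂(0.445)]
  = 0.471439 + 0.519815 = 0.991254 bits

Marginal of Y (column sums):
  P(Y=0) = 0.354 + 0.002 = 0.356
  P(Y=1) = 0.052 + 0.287 = 0.339
  P(Y=2) = 0.149 + 0.156 = 0.305
H(X|Y) = Σ_y P(y)·H(X|Y=y):
  Y=0: P(Y=0) = 0.356, P(X|Y=0) = (177/178, 1/178) → H(X|Y=0) = 0.050081
  Y=1: P(Y=1) = 0.339, P(X|Y=1) = (52/339, 287/339) → H(X|Y=1) = 0.618265
  Y=2: P(Y=2) = 0.305, P(X|Y=2) = (149/305, 156/305) → H(X|Y=2) = 0.999620
H(X|Y) = 0.356·0.050081 + 0.339·0.618265 + 0.305·0.999620 = 0.532305 bits

I(X;Y) = H(X) - H(X|Y) = 0.991254 - 0.532305 = 0.4589 bits

Cross-check via I(X;Y) = H(X) + H(Y) - H(X,Y): computing H(Y) from the column sums and H(X,Y) from the 6 cells in the same way gives H(Y) = 1.582017 bits and H(X,Y) = 2.114322 bits, so
I(X;Y) = 0.991254 + 1.582017 - 2.114322 = 0.4589 bits ✓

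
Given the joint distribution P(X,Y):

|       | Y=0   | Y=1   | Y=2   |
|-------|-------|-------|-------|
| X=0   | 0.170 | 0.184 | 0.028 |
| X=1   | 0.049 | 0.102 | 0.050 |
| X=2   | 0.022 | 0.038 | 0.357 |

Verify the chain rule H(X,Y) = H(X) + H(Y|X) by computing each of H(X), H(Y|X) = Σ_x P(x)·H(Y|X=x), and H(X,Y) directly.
H(X) = 1.5218 bits, H(Y|X) = 1.1027 bits, H(X,Y) = 2.6245 bits

Marginal of X (row sums):
  P(X=0) = 0.170 + 0.184 + 0.028 = 0.382
  P(X=1) = 0.049 + 0.102 + 0.050 = 0.201
  P(X=2) = 0.022 + 0.038 + 0.357 = 0.417
H(X) = -[0.382·log₂(0.382) + 0.201·log₂(0.201) + 0.417·log₂(0.417)]
  = 0.53035 + 0.46526 + 0.52620 = 1.5218 bits

H(Y|X) = Σ_x P(x)·H(Y|X=x):
  X=0: P(X=0) = 0.382, P(Y|X=0) = (85/191, 92/191, 14/191) → H(Y|X=0) = 1.30377
  X=1: P(X=1) = 0.201, P(Y|X=1) = (49/201, 34/67, 50/201) → H(Y|X=1) = 1.49234
  X=2: P(X=2) = 0.417, P(Y|X=2) = (22/417, 38/417, 119/139) → H(Y|X=2) = 0.73074
H(Y|X) = 0.382·1.30377 + 0.201·1.49234 + 0.417·0.73074 = 1.1027 bits

H(X,Y) = -Σ_{x,y} P(x,y) log₂ P(x,y). Per-cell terms -P(x,y)·log₂P(x,y):
  X=0: 0.43459, 0.44937, 0.14444
  X=1: 0.21320, 0.33592, 0.21610
  X=2: 0.12114, 0.17928, 0.53050
Sum of the 9 terms: H(X,Y) = 2.6245 bits

Chain rule check:
  H(X) + H(Y|X) = 1.5218 + 1.1027 = 2.6245 bits
  H(X,Y) = 2.6245 bits
✓ Chain rule verified.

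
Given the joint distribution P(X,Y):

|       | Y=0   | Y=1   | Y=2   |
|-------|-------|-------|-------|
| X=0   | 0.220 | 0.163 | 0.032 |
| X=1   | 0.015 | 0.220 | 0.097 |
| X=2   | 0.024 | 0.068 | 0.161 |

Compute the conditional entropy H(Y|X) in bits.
1.2248 bits

H(Y|X) = H(X,Y) - H(X)

H(X,Y) = -Σ_{x,y} P(x,y) log₂ P(x,y). Per-cell terms -P(x,y)·log₂P(x,y):
  X=0: 0.4806, 0.4266, 0.1589
  X=1: 0.0909, 0.4806, 0.3265
  X=2: 0.1291, 0.2637, 0.4242
Sum of the 9 terms: H(X,Y) = 2.7811 bits

Marginal of X (row sums):
  P(X=0) = 0.220 + 0.163 + 0.032 = 0.415
  P(X=1) = 0.015 + 0.220 + 0.097 = 0.332
  P(X=2) = 0.024 + 0.068 + 0.161 = 0.253
H(X) = -[0.415·log₂(0.415) + 0.332·log₂(0.332) + 0.253·log₂(0.253)]
  = 0.5266 + 0.5281 + 0.5016 = 1.5563 bits

H(Y|X) = H(X,Y) - H(X) = 2.7811 - 1.5563 = 1.2248 bits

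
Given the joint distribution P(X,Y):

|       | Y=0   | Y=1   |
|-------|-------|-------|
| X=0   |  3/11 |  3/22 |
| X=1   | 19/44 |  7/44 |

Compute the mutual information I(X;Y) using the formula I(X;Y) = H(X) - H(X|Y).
0.0034 bits

I(X;Y) = H(X) - H(X|Y)

Marginal of X (row sums):
  P(X=0) = 3/11 + 3/22 = 9/22
  P(X=1) = 19/44 + 7/44 = 13/22
H(X) = -[(9/22)·log₂(9/22) + (13/22)·log₂(13/22)]
  = 0.5275 + 0.4485 = 0.9760 bits

Marginal of Y (column sums):
  P(Y=0) = 3/11 + 19/44 = 31/44
  P(Y=1) = 3/22 + 7/44 = 13/44
H(X|Y) = Σ_y P(y)·H(X|Y=y):
  Y=0: P(Y=0) = 31/44, P(X|Y=0) = (12/31, 19/31) → H(X|Y=0) = 0.9629
  Y=1: P(Y=1) = 13/44, P(X|Y=1) = (6/13, 7/13) → H(X|Y=1) = 0.9957
H(X|Y) = (31/44)·0.9629 + (13/44)·0.9957 = 0.9726 bits

I(X;Y) = H(X) - H(X|Y) = 0.9760 - 0.9726 = 0.0034 bits

Cross-check via I(X;Y) = H(X) + H(Y) - H(X,Y): computing H(Y) from the column sums and H(X,Y) from the 4 cells in the same way gives H(Y) = 0.8757 bits and H(X,Y) = 1.8483 bits, so
I(X;Y) = 0.9760 + 0.8757 - 1.8483 = 0.0034 bits ✓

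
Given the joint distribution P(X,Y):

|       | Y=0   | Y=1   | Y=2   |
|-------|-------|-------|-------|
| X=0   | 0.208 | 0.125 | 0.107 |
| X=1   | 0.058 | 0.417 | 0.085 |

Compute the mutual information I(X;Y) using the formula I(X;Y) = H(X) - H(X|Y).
0.1759 bits

I(X;Y) = H(X) - H(X|Y)

Marginal of X (row sums):
  P(X=0) = 0.208 + 0.125 + 0.107 = 0.440
  P(X=1) = 0.058 + 0.417 + 0.085 = 0.560
H(X) = -[0.440·log₂(0.440) + 0.560·log₂(0.560)]
  = 0.52115 + 0.46844 = 0.9896 bits

Marginal of Y (column sums):
  P(Y=0) = 0.208 + 0.058 = 0.266
  P(Y=1) = 0.125 + 0.417 = 0.542
  P(Y=2) = 0.107 + 0.085 = 0.192
H(X|Y) = Σ_y P(y)·H(X|Y=y):
  Y=0: P(Y=0) = 0.266, P(X|Y=0) = (104/133, 29/133) → H(X|Y=0) = 0.75658
  Y=1: P(Y=1) = 0.542, P(X|Y=1) = (125/542, 417/542) → H(X|Y=1) = 0.77910
  Y=2: P(Y=2) = 0.192, P(X|Y=2) = (107/192, 85/192) → H(X|Y=2) = 0.99051
H(X|Y) = 0.266·0.75658 + 0.542·0.77910 + 0.192·0.99051 = 0.8137 bits

I(X;Y) = H(X) - H(X|Y) = 0.9896 - 0.8137 = 0.1759 bits

Cross-check via I(X;Y) = H(X) + H(Y) - H(X,Y): computing H(Y) from the column sums and H(X,Y) from the 6 cells in the same way gives H(Y) = 1.4442 bits and H(X,Y) = 2.2579 bits, so
I(X;Y) = 0.9896 + 1.4442 - 2.2579 = 0.1759 bits ✓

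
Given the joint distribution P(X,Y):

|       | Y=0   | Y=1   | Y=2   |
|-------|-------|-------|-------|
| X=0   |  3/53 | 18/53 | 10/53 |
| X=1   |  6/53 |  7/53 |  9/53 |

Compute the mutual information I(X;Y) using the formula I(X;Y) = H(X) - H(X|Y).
0.0619 bits

I(X;Y) = H(X) - H(X|Y)

Marginal of X (row sums):
  P(X=0) = 3/53 + 18/53 + 10/53 = 31/53
  P(X=1) = 6/53 + 7/53 + 9/53 = 22/53
H(X) = -[(31/53)·log₂(31/53) + (22/53)·log₂(22/53)]
  = 0.4526 + 0.5265 = 0.9791 bits

Marginal of Y (column sums):
  P(Y=0) = 3/53 + 6/53 = 9/53
  P(Y=1) = 18/53 + 7/53 = 25/53
  P(Y=2) = 10/53 + 9/53 = 19/53
H(X|Y) = Σ_y P(y)·H(X|Y=y):
  Y=0: P(Y=0) = 9/53, P(X|Y=0) = (1/3, 2/3) → H(X|Y=0) = 0.9183
  Y=1: P(Y=1) = 25/53, P(X|Y=1) = (18/25, 7/25) → H(X|Y=1) = 0.8555
  Y=2: P(Y=2) = 19/53, P(X|Y=2) = (10/19, 9/19) → H(X|Y=2) = 0.9980
H(X|Y) = (9/53)·0.9183 + (25/53)·0.8555 + (19/53)·0.9980 = 0.9172 bits

I(X;Y) = H(X) - H(X|Y) = 0.9791 - 0.9172 = 0.0619 bits

Cross-check via I(X;Y) = H(X) + H(Y) - H(X,Y): computing H(Y) from the column sums and H(X,Y) from the 6 cells in the same way gives H(Y) = 1.4763 bits and H(X,Y) = 2.3935 bits, so
I(X;Y) = 0.9791 + 1.4763 - 2.3935 = 0.0619 bits ✓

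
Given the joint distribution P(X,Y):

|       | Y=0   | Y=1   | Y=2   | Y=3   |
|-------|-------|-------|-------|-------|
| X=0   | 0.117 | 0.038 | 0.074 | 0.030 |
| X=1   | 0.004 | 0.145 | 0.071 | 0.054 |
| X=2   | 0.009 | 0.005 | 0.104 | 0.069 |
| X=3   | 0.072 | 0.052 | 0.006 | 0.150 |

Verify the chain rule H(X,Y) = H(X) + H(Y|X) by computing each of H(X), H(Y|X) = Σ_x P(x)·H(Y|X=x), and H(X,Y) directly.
H(X) = 1.9831 bits, H(Y|X) = 1.5773 bits, H(X,Y) = 3.5604 bits

Marginal of X (row sums):
  P(X=0) = 0.117 + 0.038 + 0.074 + 0.030 = 0.259
  P(X=1) = 0.004 + 0.145 + 0.071 + 0.054 = 0.274
  P(X=2) = 0.009 + 0.005 + 0.104 + 0.069 = 0.187
  P(X=3) = 0.072 + 0.052 + 0.006 + 0.150 = 0.280
H(X) = -[0.259·log₂(0.259) + 0.274·log₂(0.274) + 0.187·log₂(0.187) + 0.280·log₂(0.280)]
  = 0.50478 + 0.51176 + 0.45233 + 0.51422 = 1.9831 bits

H(Y|X) = Σ_x P(x)·H(Y|X=x):
  X=0: P(X=0) = 0.259, P(Y|X=0) = (117/259, 38/259, 2/7, 30/259) → H(Y|X=0) = 1.80075
  X=1: P(X=1) = 0.274, P(Y|X=1) = (2/137, 145/274, 71/274, 27/137) → H(Y|X=1) = 1.54153
  X=2: P(X=2) = 0.187, P(Y|X=2) = (9/187, 5/187, 104/187, 69/187) → H(Y|X=2) = 1.35185
  X=3: P(X=3) = 0.280, P(Y|X=3) = (9/35, 13/70, 3/140, 15/28) → H(Y|X=3) = 1.55610
H(Y|X) = 0.259·1.80075 + 0.274·1.54153 + 0.187·1.35185 + 0.280·1.55610 = 1.5773 bits

H(X,Y) = -Σ_{x,y} P(x,y) log₂ P(x,y). Per-cell terms -P(x,y)·log₂P(x,y):
  X=0: 0.36216, 0.17928, 0.27797, 0.15177
  X=1: 0.03186, 0.40395, 0.27094, 0.22739
  X=2: 0.06116, 0.03822, 0.33960, 0.26615
  X=3: 0.27330, 0.22180, 0.04428, 0.41054
Sum of the 16 terms: H(X,Y) = 3.5604 bits

Chain rule check:
  H(X) + H(Y|X) = 1.9831 + 1.5773 = 3.5604 bits
  H(X,Y) = 3.5604 bits
✓ Chain rule verified.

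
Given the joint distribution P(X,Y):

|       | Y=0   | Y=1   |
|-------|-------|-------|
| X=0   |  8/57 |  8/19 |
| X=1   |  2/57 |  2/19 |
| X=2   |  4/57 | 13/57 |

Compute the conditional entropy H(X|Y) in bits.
1.3856 bits

H(X|Y) = H(X,Y) - H(Y)

H(X,Y) = -Σ_{x,y} P(x,y) log₂ P(x,y). Per-cell terms -P(x,y)·log₂P(x,y):
  X=0: 0.39760, 0.52544
  X=1: 0.16958, 0.34189
  X=2: 0.26897, 0.48635
Sum of the 6 terms: H(X,Y) = 2.18983 bits

Marginal of Y (column sums):
  P(Y=0) = 8/57 + 2/57 + 4/57 = 14/57
  P(Y=1) = 8/19 + 2/19 + 13/57 = 43/57
H(Y) = -[(14/57)·log₂(14/57) + (43/57)·log₂(43/57)]
  = 0.49750 + 0.30675 = 0.80425 bits

H(X|Y) = H(X,Y) - H(Y) = 2.18983 - 0.80425 = 1.3856 bits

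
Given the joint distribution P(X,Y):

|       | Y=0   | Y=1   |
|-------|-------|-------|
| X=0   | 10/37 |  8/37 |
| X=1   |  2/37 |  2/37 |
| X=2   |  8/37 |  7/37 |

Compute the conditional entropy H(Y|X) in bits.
0.9944 bits

H(Y|X) = H(X,Y) - H(X)

H(X,Y) = -Σ_{x,y} P(x,y) log₂ P(x,y). Per-cell terms -P(x,y)·log₂P(x,y):
  X=0: 0.510142, 0.477720
  X=1: 0.227538, 0.227538
  X=2: 0.477720, 0.454451
Sum of the 6 terms: H(X,Y) = 2.37511 bits

Marginal of X (row sums):
  P(X=0) = 10/37 + 8/37 = 18/37
  P(X=1) = 2/37 + 2/37 = 4/37
  P(X=2) = 8/37 + 7/37 = 15/37
H(X) = -[(18/37)·log₂(18/37) + (4/37)·log₂(4/37) + (15/37)·log₂(15/37)]
  = 0.505717 + 0.346968 + 0.528066 = 1.38075 bits

H(Y|X) = H(X,Y) - H(X) = 2.37511 - 1.38075 = 0.9944 bits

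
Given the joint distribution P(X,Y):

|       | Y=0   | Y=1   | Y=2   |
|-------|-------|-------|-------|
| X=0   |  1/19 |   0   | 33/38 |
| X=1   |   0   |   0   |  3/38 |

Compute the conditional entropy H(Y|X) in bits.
0.2910 bits

H(Y|X) = H(X,Y) - H(X)

H(X,Y) = -Σ_{x,y} P(x,y) log₂ P(x,y). Per-cell terms -P(x,y)·log₂P(x,y):
  X=0: 0.22358, 0.00000, 0.17675
  X=1: 0.00000, 0.00000, 0.28918
  (cells with P = 0 contribute 0)
Sum of the 6 terms: H(X,Y) = 0.6895 bits

Marginal of X (row sums):
  P(X=0) = 1/19 + 0 + 33/38 = 35/38
  P(X=1) = 0 + 0 + 3/38 = 3/38
H(X) = -[(35/38)·log₂(35/38) + (3/38)·log₂(3/38)]
  = 0.10928 + 0.28918 = 0.3985 bits

H(Y|X) = H(X,Y) - H(X) = 0.6895 - 0.3985 = 0.2910 bits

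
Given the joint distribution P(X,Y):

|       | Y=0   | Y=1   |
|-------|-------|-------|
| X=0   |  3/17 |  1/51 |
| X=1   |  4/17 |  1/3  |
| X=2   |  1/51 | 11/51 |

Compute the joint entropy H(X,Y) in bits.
2.1609 bits

H(X,Y) = -Σ_{x,y} P(x,y) log₂ P(x,y). Per-cell terms -P(x,y)·log₂P(x,y):
  X=0: 0.44162, 0.11122
  X=1: 0.49117, 0.52832
  X=2: 0.11122, 0.47731
Sum of the 6 terms: H(X,Y) = 2.1609 bits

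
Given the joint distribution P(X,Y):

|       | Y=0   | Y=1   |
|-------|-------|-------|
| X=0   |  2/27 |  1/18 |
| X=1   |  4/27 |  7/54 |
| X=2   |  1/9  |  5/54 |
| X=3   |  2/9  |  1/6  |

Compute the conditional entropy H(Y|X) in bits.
0.9902 bits

H(Y|X) = H(X,Y) - H(X)

H(X,Y) = -Σ_{x,y} P(x,y) log₂ P(x,y). Per-cell terms -P(x,y)·log₂P(x,y):
  X=0: 0.2781, 0.2317
  X=1: 0.4081, 0.3821
  X=2: 0.3522, 0.3179
  X=3: 0.4822, 0.4308
Sum of the 8 terms: H(X,Y) = 2.8831 bits

Marginal of X (row sums):
  P(X=0) = 2/27 + 1/18 = 7/54
  P(X=1) = 4/27 + 7/54 = 5/18
  P(X=2) = 1/9 + 5/54 = 11/54
  P(X=3) = 2/9 + 1/6 = 7/18
H(X) = -[(7/54)·log₂(7/54) + (5/18)·log₂(5/18) + (11/54)·log₂(11/54) + (7/18)·log₂(7/18)]
  = 0.3821 + 0.5133 + 0.4676 + 0.5299 = 1.8929 bits

H(Y|X) = H(X,Y) - H(X) = 2.8831 - 1.8929 = 0.9902 bits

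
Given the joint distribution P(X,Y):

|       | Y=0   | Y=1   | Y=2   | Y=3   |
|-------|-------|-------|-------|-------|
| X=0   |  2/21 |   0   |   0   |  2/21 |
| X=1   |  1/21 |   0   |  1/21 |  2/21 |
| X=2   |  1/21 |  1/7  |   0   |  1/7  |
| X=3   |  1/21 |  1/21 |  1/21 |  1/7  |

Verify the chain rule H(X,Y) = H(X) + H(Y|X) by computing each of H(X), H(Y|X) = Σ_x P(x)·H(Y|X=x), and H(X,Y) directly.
H(X) = 1.9561 bits, H(Y|X) = 1.4713 bits, H(X,Y) = 3.4273 bits

Marginal of X (row sums):
  P(X=0) = 2/21 + 0 + 0 + 2/21 = 4/21
  P(X=1) = 1/21 + 0 + 1/21 + 2/21 = 4/21
  P(X=2) = 1/21 + 1/7 + 0 + 1/7 = 1/3
  P(X=3) = 1/21 + 1/21 + 1/21 + 1/7 = 2/7
H(X) = -[(4/21)·log₂(4/21) + (4/21)·log₂(4/21) + (1/3)·log₂(1/3) + (2/7)·log₂(2/7)]
  = 0.455680 + 0.455680 + 0.528321 + 0.516387 = 1.9561 bits

H(Y|X) = Σ_x P(x)·H(Y|X=x):
  X=0: P(X=0) = 4/21, P(Y|X=0) = (1/2, 0, 0, 1/2) → H(Y|X=0) = 1.000000
  X=1: P(X=1) = 4/21, P(Y|X=1) = (1/4, 0, 1/4, 1/2) → H(Y|X=1) = 1.500000
  X=2: P(X=2) = 1/3, P(Y|X=2) = (1/7, 3/7, 0, 3/7) → H(Y|X=2) = 1.448816
  X=3: P(X=3) = 2/7, P(Y|X=3) = (1/6, 1/6, 1/6, 1/2) → H(Y|X=3) = 1.792481
H(Y|X) = (4/21)·1.000000 + (4/21)·1.500000 + (1/3)·1.448816 + (2/7)·1.792481 = 1.4713 bits

H(X,Y) = -Σ_{x,y} P(x,y) log₂ P(x,y). Per-cell terms -P(x,y)·log₂P(x,y):
  X=0: 0.323078, 0.000000, 0.000000, 0.323078
  X=1: 0.209158, 0.000000, 0.209158, 0.323078
  X=2: 0.209158, 0.401051, 0.000000, 0.401051
  X=3: 0.209158, 0.209158, 0.209158, 0.401051
  (cells with P = 0 contribute 0)
Sum of the 16 terms: H(X,Y) = 3.4273 bits

Chain rule check:
  H(X) + H(Y|X) = 1.9561 + 1.4713 = 3.4274 bits
  H(X,Y) = 3.4273 bits
✓ Chain rule verified (Δ = 0.0001 is 4-dp rounding noise: each of the three values was rounded independently).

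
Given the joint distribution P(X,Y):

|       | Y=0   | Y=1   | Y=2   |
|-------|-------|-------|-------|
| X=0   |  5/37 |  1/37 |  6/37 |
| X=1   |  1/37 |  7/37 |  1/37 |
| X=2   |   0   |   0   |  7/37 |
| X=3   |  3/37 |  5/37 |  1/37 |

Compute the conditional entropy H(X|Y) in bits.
1.4176 bits

H(X|Y) = H(X,Y) - H(Y)

H(X,Y) = -Σ_{x,y} P(x,y) log₂ P(x,y). Per-cell terms -P(x,y)·log₂P(x,y):
  X=0: 0.39021, 0.14080, 0.42559
  X=1: 0.14080, 0.45445, 0.14080
  X=2: 0.00000, 0.00000, 0.45445
  X=3: 0.29388, 0.39021, 0.14080
  (cells with P = 0 contribute 0)
Sum of the 12 terms: H(X,Y) = 2.9720 bits

Marginal of Y (column sums):
  P(Y=0) = 5/37 + 1/37 + 0 + 3/37 = 9/37
  P(Y=1) = 1/37 + 7/37 + 0 + 5/37 = 13/37
  P(Y=2) = 6/37 + 1/37 + 7/37 + 1/37 = 15/37
H(Y) = -[(9/37)·log₂(9/37) + (13/37)·log₂(13/37) + (15/37)·log₂(15/37)]
  = 0.49610 + 0.53019 + 0.52807 = 1.5544 bits

H(X|Y) = H(X,Y) - H(Y) = 2.9720 - 1.5544 = 1.4176 bits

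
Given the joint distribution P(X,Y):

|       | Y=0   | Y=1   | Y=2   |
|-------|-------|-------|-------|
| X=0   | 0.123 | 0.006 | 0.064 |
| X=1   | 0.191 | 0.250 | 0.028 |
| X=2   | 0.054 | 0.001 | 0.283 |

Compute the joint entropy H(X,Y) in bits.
2.5233 bits

H(X,Y) = -Σ_{x,y} P(x,y) log₂ P(x,y). Per-cell terms -P(x,y)·log₂P(x,y):
  X=0: 0.37186, 0.04428, 0.25381
  X=1: 0.45618, 0.50000, 0.14444
  X=2: 0.22739, 0.00997, 0.51538
Sum of the 9 terms: H(X,Y) = 2.5233 bits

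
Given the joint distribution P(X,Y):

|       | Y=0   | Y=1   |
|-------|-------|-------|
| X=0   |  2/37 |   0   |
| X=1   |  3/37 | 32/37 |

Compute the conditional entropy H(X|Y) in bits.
0.1312 bits

H(X|Y) = H(X,Y) - H(Y)

H(X,Y) = -Σ_{x,y} P(x,y) log₂ P(x,y). Per-cell terms -P(x,y)·log₂P(x,y):
  X=0: 0.22754, 0.00000
  X=1: 0.29388, 0.18115
  (cells with P = 0 contribute 0)
Sum of the 4 terms: H(X,Y) = 0.7026 bits

Marginal of Y (column sums):
  P(Y=0) = 2/37 + 3/37 = 5/37
  P(Y=1) = 0 + 32/37 = 32/37
H(Y) = -[(5/37)·log₂(5/37) + (32/37)·log₂(32/37)]
  = 0.39021 + 0.18115 = 0.5714 bits

H(X|Y) = H(X,Y) - H(Y) = 0.7026 - 0.5714 = 0.1312 bits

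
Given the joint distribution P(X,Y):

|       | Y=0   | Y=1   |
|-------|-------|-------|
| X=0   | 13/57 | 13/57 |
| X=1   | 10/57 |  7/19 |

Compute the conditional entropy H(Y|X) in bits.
0.9495 bits

H(Y|X) = H(X,Y) - H(X)

H(X,Y) = -Σ_{x,y} P(x,y) log₂ P(x,y). Per-cell terms -P(x,y)·log₂P(x,y):
  X=0: 0.486348, 0.486348
  X=1: 0.440520, 0.530737
Sum of the 4 terms: H(X,Y) = 1.94395 bits

Marginal of X (row sums):
  P(X=0) = 13/57 + 13/57 = 26/57
  P(X=1) = 10/57 + 7/19 = 31/57
H(X) = -[(26/57)·log₂(26/57) + (31/57)·log₂(31/57)]
  = 0.516556 + 0.477886 = 0.99444 bits

H(Y|X) = H(X,Y) - H(X) = 1.94395 - 0.99444 = 0.9495 bits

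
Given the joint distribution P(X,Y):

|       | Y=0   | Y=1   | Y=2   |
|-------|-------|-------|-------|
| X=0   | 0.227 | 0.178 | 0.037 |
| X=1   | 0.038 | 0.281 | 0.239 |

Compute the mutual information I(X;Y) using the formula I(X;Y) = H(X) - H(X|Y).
0.2340 bits

I(X;Y) = H(X) - H(X|Y)

Marginal of X (row sums):
  P(X=0) = 0.227 + 0.178 + 0.037 = 0.442
  P(X=1) = 0.038 + 0.281 + 0.239 = 0.558
H(X) = -[0.442·log₂(0.442) + 0.558·log₂(0.558)]
  = 0.52062 + 0.46965 = 0.99027 bits

Marginal of Y (column sums):
  P(Y=0) = 0.227 + 0.038 = 0.265
  P(Y=1) = 0.178 + 0.281 = 0.459
  P(Y=2) = 0.037 + 0.239 = 0.276
H(X|Y) = Σ_y P(y)·H(X|Y=y):
  Y=0: P(Y=0) = 0.265, P(X|Y=0) = (227/265, 38/265) → H(X|Y=0) = 0.59306
  Y=1: P(Y=1) = 0.459, P(X|Y=1) = (178/459, 281/459) → H(X|Y=1) = 0.96336
  Y=2: P(Y=2) = 0.276, P(X|Y=2) = (37/276, 239/276) → H(X|Y=2) = 0.56846
H(X|Y) = 0.265·0.59306 + 0.459·0.96336 + 0.276·0.56846 = 0.75624 bits

I(X;Y) = H(X) - H(X|Y) = 0.99027 - 0.75624 = 0.2340 bits

Cross-check via I(X;Y) = H(X) + H(Y) - H(X,Y): computing H(Y) from the column sums and H(X,Y) from the 6 cells in the same way gives H(Y) = 1.53598 bits and H(X,Y) = 2.29223 bits, so
I(X;Y) = 0.99027 + 1.53598 - 2.29223 = 0.2340 bits ✓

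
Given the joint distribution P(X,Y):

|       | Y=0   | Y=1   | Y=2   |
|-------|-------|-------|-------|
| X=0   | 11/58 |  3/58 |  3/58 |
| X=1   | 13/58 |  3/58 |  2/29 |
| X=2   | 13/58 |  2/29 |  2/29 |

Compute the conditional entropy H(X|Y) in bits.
1.5775 bits

H(X|Y) = H(X,Y) - H(Y)

H(X,Y) = -Σ_{x,y} P(x,y) log₂ P(x,y). Per-cell terms -P(x,y)·log₂P(x,y):
  X=0: 0.454897, 0.221018, 0.221018
  X=1: 0.483587, 0.221018, 0.266068
  X=2: 0.483587, 0.266068, 0.266068
Sum of the 9 terms: H(X,Y) = 2.88333 bits

Marginal of Y (column sums):
  P(Y=0) = 11/58 + 13/58 + 13/58 = 37/58
  P(Y=1) = 3/58 + 3/58 + 2/29 = 5/29
  P(Y=2) = 3/58 + 2/29 + 2/29 = 11/58
H(Y) = -[(37/58)·log₂(37/58) + (5/29)·log₂(5/29) + (11/58)·log₂(11/58)]
  = 0.413716 + 0.437251 + 0.454897 = 1.30586 bits

H(X|Y) = H(X,Y) - H(Y) = 2.88333 - 1.30586 = 1.5775 bits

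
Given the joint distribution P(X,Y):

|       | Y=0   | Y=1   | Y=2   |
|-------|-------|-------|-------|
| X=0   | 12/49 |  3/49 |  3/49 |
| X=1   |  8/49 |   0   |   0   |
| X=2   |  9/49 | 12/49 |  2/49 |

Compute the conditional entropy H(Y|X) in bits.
1.0821 bits

H(Y|X) = H(X,Y) - H(X)

H(X,Y) = -Σ_{x,y} P(x,y) log₂ P(x,y). Per-cell terms -P(x,y)·log₂P(x,y):
  X=0: 0.4971, 0.2467, 0.2467
  X=1: 0.4269, 0.0000, 0.0000
  X=2: 0.4490, 0.4971, 0.1884
  (cells with P = 0 contribute 0)
Sum of the 9 terms: H(X,Y) = 2.5519 bits

Marginal of X (row sums):
  P(X=0) = 12/49 + 3/49 + 3/49 = 18/49
  P(X=1) = 8/49 + 0 + 0 = 8/49
  P(X=2) = 9/49 + 12/49 + 2/49 = 23/49
H(X) = -[(18/49)·log₂(18/49) + (8/49)·log₂(8/49) + (23/49)·log₂(23/49)]
  = 0.5307 + 0.4269 + 0.5122 = 1.4698 bits

H(Y|X) = H(X,Y) - H(X) = 2.5519 - 1.4698 = 1.0821 bits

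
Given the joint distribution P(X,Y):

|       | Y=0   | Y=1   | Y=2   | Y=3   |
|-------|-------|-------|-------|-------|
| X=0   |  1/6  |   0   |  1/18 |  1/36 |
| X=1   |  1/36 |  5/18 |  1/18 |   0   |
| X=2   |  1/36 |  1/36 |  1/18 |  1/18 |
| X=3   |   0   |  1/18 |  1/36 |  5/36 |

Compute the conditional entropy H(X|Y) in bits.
1.2616 bits

H(X|Y) = H(X,Y) - H(Y)

H(X,Y) = -Σ_{x,y} P(x,y) log₂ P(x,y). Per-cell terms -P(x,y)·log₂P(x,y):
  X=0: 0.430827, 0.000000, 0.231663, 0.143609
  X=1: 0.143609, 0.513332, 0.231663, 0.000000
  X=2: 0.143609, 0.143609, 0.231663, 0.231663
  X=3: 0.000000, 0.231663, 0.143609, 0.395555
  (cells with P = 0 contribute 0)
Sum of the 16 terms: H(X,Y) = 3.21607 bits

Marginal of Y (column sums):
  P(Y=0) = 1/6 + 1/36 + 1/36 + 0 = 2/9
  P(Y=1) = 0 + 5/18 + 1/36 + 1/18 = 13/36
  P(Y=2) = 1/18 + 1/18 + 1/18 + 1/36 = 7/36
  P(Y=3) = 1/36 + 0 + 1/18 + 5/36 = 2/9
H(Y) = -[(2/9)·log₂(2/9) + (13/36)·log₂(13/36) + (7/36)·log₂(7/36) + (2/9)·log₂(2/9)]
  = 0.482206 + 0.530647 + 0.459389 + 0.482206 = 1.95445 bits

H(X|Y) = H(X,Y) - H(Y) = 3.21607 - 1.95445 = 1.2616 bits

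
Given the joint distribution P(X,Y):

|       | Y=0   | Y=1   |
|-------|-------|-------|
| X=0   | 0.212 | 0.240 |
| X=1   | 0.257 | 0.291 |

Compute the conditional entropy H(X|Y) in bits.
0.9933 bits

H(X|Y) = H(X,Y) - H(Y)

H(X,Y) = -Σ_{x,y} P(x,y) log₂ P(x,y). Per-cell terms -P(x,y)·log₂P(x,y):
  X=0: 0.474427, 0.494134
  X=1: 0.503761, 0.518245
Sum of the 4 terms: H(X,Y) = 1.99057 bits

Marginal of Y (column sums):
  P(Y=0) = 0.212 + 0.257 = 0.469
  P(Y=1) = 0.240 + 0.291 = 0.531
H(Y) = -[0.469·log₂(0.469) + 0.531·log₂(0.531)]
  = 0.512308 + 0.484918 = 0.99723 bits

H(X|Y) = H(X,Y) - H(Y) = 1.99057 - 0.99723 = 0.9933 bits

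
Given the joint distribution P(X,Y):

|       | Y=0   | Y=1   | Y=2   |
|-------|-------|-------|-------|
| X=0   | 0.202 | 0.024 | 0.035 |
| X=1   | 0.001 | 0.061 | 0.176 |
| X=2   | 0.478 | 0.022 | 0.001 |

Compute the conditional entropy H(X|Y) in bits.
0.9050 bits

H(X|Y) = H(X,Y) - H(Y)

H(X,Y) = -Σ_{x,y} P(x,y) log₂ P(x,y). Per-cell terms -P(x,y)·log₂P(x,y):
  X=0: 0.46613, 0.12914, 0.16928
  X=1: 0.00997, 0.24614, 0.44112
  X=2: 0.50903, 0.12114, 0.00997
Sum of the 9 terms: H(X,Y) = 2.1019 bits

Marginal of Y (column sums):
  P(Y=0) = 0.202 + 0.001 + 0.478 = 0.681
  P(Y=1) = 0.024 + 0.061 + 0.022 = 0.107
  P(Y=2) = 0.035 + 0.176 + 0.001 = 0.212
H(Y) = -[0.681·log₂(0.681) + 0.107·log₂(0.107) + 0.212·log₂(0.212)]
  = 0.37746 + 0.34500 + 0.47443 = 1.1969 bits

H(X|Y) = H(X,Y) - H(Y) = 2.1019 - 1.1969 = 0.9050 bits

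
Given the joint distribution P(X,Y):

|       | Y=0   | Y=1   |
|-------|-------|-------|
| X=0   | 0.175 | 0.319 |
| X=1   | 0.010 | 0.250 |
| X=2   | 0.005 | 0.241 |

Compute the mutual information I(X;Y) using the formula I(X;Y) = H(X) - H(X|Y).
0.1418 bits

I(X;Y) = H(X) - H(X|Y)

Marginal of X (row sums):
  P(X=0) = 0.175 + 0.319 = 0.494
  P(X=1) = 0.010 + 0.250 = 0.260
  P(X=2) = 0.005 + 0.241 = 0.246
H(X) = -[0.494·log₂(0.494) + 0.260·log₂(0.260) + 0.246·log₂(0.246)]
  = 0.50260 + 0.50529 + 0.49772 = 1.5056 bits

Marginal of Y (column sums):
  P(Y=0) = 0.175 + 0.010 + 0.005 = 0.190
  P(Y=1) = 0.319 + 0.250 + 0.241 = 0.810
H(X|Y) = Σ_y P(y)·H(X|Y=y):
  Y=0: P(Y=0) = 0.190, P(X|Y=0) = (35/38, 1/19, 1/38) → H(X|Y=0) = 0.47096
  Y=1: P(Y=1) = 0.810, P(X|Y=1) = (319/810, 25/81, 241/810) → H(X|Y=1) = 1.57325
H(X|Y) = 0.190·0.47096 + 0.810·1.57325 = 1.3638 bits

I(X;Y) = H(X) - H(X|Y) = 1.5056 - 1.3638 = 0.1418 bits

Cross-check via I(X;Y) = H(X) + H(Y) - H(X,Y): computing H(Y) from the column sums and H(X,Y) from the 6 cells in the same way gives H(Y) = 0.7015 bits and H(X,Y) = 2.0653 bits, so
I(X;Y) = 1.5056 + 0.7015 - 2.0653 = 0.1418 bits ✓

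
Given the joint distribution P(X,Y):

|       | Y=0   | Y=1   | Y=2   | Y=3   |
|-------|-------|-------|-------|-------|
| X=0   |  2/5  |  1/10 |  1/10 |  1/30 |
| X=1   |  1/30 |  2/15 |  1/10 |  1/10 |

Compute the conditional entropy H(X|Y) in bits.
0.7076 bits

H(X|Y) = H(X,Y) - H(Y)

H(X,Y) = -Σ_{x,y} P(x,y) log₂ P(x,y). Per-cell terms -P(x,y)·log₂P(x,y):
  X=0: 0.528771, 0.332193, 0.332193, 0.163563
  X=1: 0.163563, 0.387585, 0.332193, 0.332193
Sum of the 8 terms: H(X,Y) = 2.57225 bits

Marginal of Y (column sums):
  P(Y=0) = 2/5 + 1/30 = 13/30
  P(Y=1) = 1/10 + 2/15 = 7/30
  P(Y=2) = 1/10 + 1/10 = 1/5
  P(Y=3) = 1/30 + 1/10 = 2/15
H(Y) = -[(13/30)·log₂(13/30) + (7/30)·log₂(7/30) + (1/5)·log₂(1/5) + (2/15)·log₂(2/15)]
  = 0.522795 + 0.489892 + 0.464386 + 0.387585 = 1.86466 bits

H(X|Y) = H(X,Y) - H(Y) = 2.57225 - 1.86466 = 0.7076 bits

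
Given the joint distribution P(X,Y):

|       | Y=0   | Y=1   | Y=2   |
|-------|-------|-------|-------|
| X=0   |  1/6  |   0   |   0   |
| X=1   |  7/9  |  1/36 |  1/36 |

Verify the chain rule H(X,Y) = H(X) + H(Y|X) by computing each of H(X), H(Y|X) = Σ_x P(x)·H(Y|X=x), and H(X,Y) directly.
H(X) = 0.6500 bits, H(Y|X) = 0.3500 bits, H(X,Y) = 1.0000 bits

Marginal of X (row sums):
  P(X=0) = 1/6 + 0 + 0 = 1/6
  P(X=1) = 7/9 + 1/36 + 1/36 = 5/6
H(X) = -[(1/6)·log₂(1/6) + (5/6)·log₂(5/6)]
  = 0.4308 + 0.2192 = 0.6500 bits

H(Y|X) = Σ_x P(x)·H(Y|X=x):
  X=0: P(X=0) = 1/6, P(Y|X=0) = (1, 0, 0) → H(Y|X=0) = 0.0000
  X=1: P(X=1) = 5/6, P(Y|X=1) = (14/15, 1/30, 1/30) → H(Y|X=1) = 0.4200
H(Y|X) = (1/6)·0.0000 + (5/6)·0.4200 = 0.3500 bits

H(X,Y) = -Σ_{x,y} P(x,y) log₂ P(x,y). Per-cell terms -P(x,y)·log₂P(x,y):
  X=0: 0.4308, 0.0000, 0.0000
  X=1: 0.2820, 0.1436, 0.1436
  (cells with P = 0 contribute 0)
Sum of the 6 terms: H(X,Y) = 1.0000 bits

Chain rule check:
  H(X) + H(Y|X) = 0.6500 + 0.3500 = 1.0000 bits
  H(X,Y) = 1.0000 bits
✓ Chain rule verified.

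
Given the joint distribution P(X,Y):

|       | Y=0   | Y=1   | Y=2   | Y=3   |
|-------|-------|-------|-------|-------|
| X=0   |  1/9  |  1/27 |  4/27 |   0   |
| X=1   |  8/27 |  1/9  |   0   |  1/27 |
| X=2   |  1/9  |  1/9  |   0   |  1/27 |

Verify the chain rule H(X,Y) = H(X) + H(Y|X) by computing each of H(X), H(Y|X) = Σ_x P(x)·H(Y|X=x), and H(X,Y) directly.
H(X) = 1.5448 bits, H(Y|X) = 1.3204 bits, H(X,Y) = 2.8653 bits

Marginal of X (row sums):
  P(X=0) = 1/9 + 1/27 + 4/27 + 0 = 8/27
  P(X=1) = 8/27 + 1/9 + 0 + 1/27 = 4/9
  P(X=2) = 1/9 + 1/9 + 0 + 1/27 = 7/27
H(X) = -[(8/27)·log₂(8/27) + (4/9)·log₂(4/9) + (7/27)·log₂(7/27)]
  = 0.5199667 + 0.5199667 + 0.5049159 = 1.5448 bits

H(Y|X) = Σ_x P(x)·H(Y|X=x):
  X=0: P(X=0) = 8/27, P(Y|X=0) = (3/8, 1/8, 1/2, 0) → H(Y|X=0) = 1.4056391
  X=1: P(X=1) = 4/9, P(Y|X=1) = (2/3, 1/4, 0, 1/12) → H(Y|X=1) = 1.1887219
  X=2: P(X=2) = 7/27, P(Y|X=2) = (3/7, 3/7, 0, 1/7) → H(Y|X=2) = 1.4488156
H(Y|X) = (8/27)·1.4056391 + (4/9)·1.1887219 + (7/27)·1.4488156 = 1.3204 bits

H(X,Y) = -Σ_{x,y} P(x,y) log₂ P(x,y). Per-cell terms -P(x,y)·log₂P(x,y):
  X=0: 0.3522139, 0.1761069, 0.4081315, 0.0000000
  X=1: 0.5199667, 0.3522139, 0.0000000, 0.1761069
  X=2: 0.3522139, 0.3522139, 0.0000000, 0.1761069
  (cells with P = 0 contribute 0)
Sum of the 12 terms: H(X,Y) = 2.8653 bits

Chain rule check:
  H(X) + H(Y|X) = 1.5448 + 1.3204 = 2.8652 bits
  H(X,Y) = 2.8653 bits
✓ Chain rule verified (Δ = 0.0001 is 4-dp rounding noise: each of the three values was rounded independently).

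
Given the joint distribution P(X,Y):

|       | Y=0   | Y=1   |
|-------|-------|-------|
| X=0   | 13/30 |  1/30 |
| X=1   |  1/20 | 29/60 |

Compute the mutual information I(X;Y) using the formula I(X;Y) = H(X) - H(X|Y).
0.5866 bits

I(X;Y) = H(X) - H(X|Y)

Marginal of X (row sums):
  P(X=0) = 13/30 + 1/30 = 7/15
  P(X=1) = 1/20 + 29/60 = 8/15
H(X) = -[(7/15)·log₂(7/15) + (8/15)·log₂(8/15)]
  = 0.5131 + 0.4837 = 0.9968 bits

Marginal of Y (column sums):
  P(Y=0) = 13/30 + 1/20 = 29/60
  P(Y=1) = 1/30 + 29/60 = 31/60
H(X|Y) = Σ_y P(y)·H(X|Y=y):
  Y=0: P(Y=0) = 29/60, P(X|Y=0) = (26/29, 3/29) → H(X|Y=0) = 0.4798
  Y=1: P(Y=1) = 31/60, P(X|Y=1) = (2/31, 29/31) → H(X|Y=1) = 0.3451
H(X|Y) = (29/60)·0.4798 + (31/60)·0.3451 = 0.4102 bits

I(X;Y) = H(X) - H(X|Y) = 0.9968 - 0.4102 = 0.5866 bits

Cross-check via I(X;Y) = H(X) + H(Y) - H(X,Y): computing H(Y) from the column sums and H(X,Y) from the 4 cells in the same way gives H(Y) = 0.9992 bits and H(X,Y) = 1.4094 bits, so
I(X;Y) = 0.9968 + 0.9992 - 1.4094 = 0.5866 bits ✓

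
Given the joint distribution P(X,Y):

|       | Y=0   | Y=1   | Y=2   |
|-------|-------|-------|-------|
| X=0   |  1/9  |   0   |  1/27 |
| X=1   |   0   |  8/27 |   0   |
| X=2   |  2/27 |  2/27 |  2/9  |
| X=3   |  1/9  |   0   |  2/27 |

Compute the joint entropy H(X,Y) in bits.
2.7171 bits

H(X,Y) = -Σ_{x,y} P(x,y) log₂ P(x,y). Per-cell terms -P(x,y)·log₂P(x,y):
  X=0: 0.35221, 0.00000, 0.17611
  X=1: 0.00000, 0.51997, 0.00000
  X=2: 0.27814, 0.27814, 0.48221
  X=3: 0.35221, 0.00000, 0.27814
  (cells with P = 0 contribute 0)
Sum of the 12 terms: H(X,Y) = 2.7171 bits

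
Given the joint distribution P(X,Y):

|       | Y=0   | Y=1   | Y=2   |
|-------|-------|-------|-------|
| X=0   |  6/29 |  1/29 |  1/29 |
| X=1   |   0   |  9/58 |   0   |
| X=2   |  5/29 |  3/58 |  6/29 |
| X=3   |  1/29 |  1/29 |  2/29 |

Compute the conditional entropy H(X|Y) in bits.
1.3889 bits

H(X|Y) = H(X,Y) - H(Y)

H(X,Y) = -Σ_{x,y} P(x,y) log₂ P(x,y). Per-cell terms -P(x,y)·log₂P(x,y):
  X=0: 0.4703, 0.1675, 0.1675
  X=1: 0.0000, 0.4171, 0.0000
  X=2: 0.4373, 0.2210, 0.4703
  X=3: 0.1675, 0.1675, 0.2661
  (cells with P = 0 contribute 0)
Sum of the 12 terms: H(X,Y) = 2.9521 bits

Marginal of Y (column sums):
  P(Y=0) = 6/29 + 0 + 5/29 + 1/29 = 12/29
  P(Y=1) = 1/29 + 9/58 + 3/58 + 1/29 = 8/29
  P(Y=2) = 1/29 + 0 + 6/29 + 2/29 = 9/29
H(Y) = -[(12/29)·log₂(12/29) + (8/29)·log₂(8/29) + (9/29)·log₂(9/29)]
  = 0.5268 + 0.5125 + 0.5239 = 1.5632 bits

H(X|Y) = H(X,Y) - H(Y) = 2.9521 - 1.5632 = 1.3889 bits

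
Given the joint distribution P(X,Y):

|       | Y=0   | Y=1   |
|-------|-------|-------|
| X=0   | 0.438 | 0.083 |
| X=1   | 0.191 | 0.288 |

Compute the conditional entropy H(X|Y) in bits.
0.8416 bits

H(X|Y) = H(X,Y) - H(Y)

H(X,Y) = -Σ_{x,y} P(x,y) log₂ P(x,y). Per-cell terms -P(x,y)·log₂P(x,y):
  X=0: 0.521657, 0.298032
  X=1: 0.456176, 0.517207
Sum of the 4 terms: H(X,Y) = 1.79307 bits

Marginal of Y (column sums):
  P(Y=0) = 0.438 + 0.191 = 0.629
  P(Y=1) = 0.083 + 0.288 = 0.371
H(Y) = -[0.629·log₂(0.629) + 0.371·log₂(0.371)]
  = 0.420718 + 0.530719 = 0.95144 bits

H(X|Y) = H(X,Y) - H(Y) = 1.79307 - 0.95144 = 0.8416 bits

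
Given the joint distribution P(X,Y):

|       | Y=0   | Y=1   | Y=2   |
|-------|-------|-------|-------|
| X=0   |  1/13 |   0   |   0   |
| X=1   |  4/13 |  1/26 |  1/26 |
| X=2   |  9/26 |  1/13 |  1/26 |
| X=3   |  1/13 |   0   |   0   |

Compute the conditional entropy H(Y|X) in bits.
0.8350 bits

H(Y|X) = H(X,Y) - H(X)

H(X,Y) = -Σ_{x,y} P(x,y) log₂ P(x,y). Per-cell terms -P(x,y)·log₂P(x,y):
  X=0: 0.28465, 0.00000, 0.00000
  X=1: 0.52321, 0.18079, 0.18079
  X=2: 0.52979, 0.28465, 0.18079
  X=3: 0.28465, 0.00000, 0.00000
  (cells with P = 0 contribute 0)
Sum of the 12 terms: H(X,Y) = 2.4493 bits

Marginal of X (row sums):
  P(X=0) = 1/13 + 0 + 0 = 1/13
  P(X=1) = 4/13 + 1/26 + 1/26 = 5/13
  P(X=2) = 9/26 + 1/13 + 1/26 = 6/13
  P(X=3) = 1/13 + 0 + 0 = 1/13
H(X) = -[(1/13)·log₂(1/13) + (5/13)·log₂(5/13) + (6/13)·log₂(6/13) + (1/13)·log₂(1/13)]
  = 0.28465 + 0.53020 + 0.51484 + 0.28465 = 1.6143 bits

H(Y|X) = H(X,Y) - H(X) = 2.4493 - 1.6143 = 0.8350 bits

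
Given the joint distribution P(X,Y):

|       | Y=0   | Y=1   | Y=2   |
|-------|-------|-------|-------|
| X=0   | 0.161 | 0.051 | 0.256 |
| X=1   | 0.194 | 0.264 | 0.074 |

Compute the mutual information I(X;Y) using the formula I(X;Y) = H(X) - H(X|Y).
0.1896 bits

I(X;Y) = H(X) - H(X|Y)

Marginal of X (row sums):
  P(X=0) = 0.161 + 0.051 + 0.256 = 0.468
  P(X=1) = 0.194 + 0.264 + 0.074 = 0.532
H(X) = -[0.468·log₂(0.468) + 0.532·log₂(0.532)]
  = 0.512656 + 0.484387 = 0.99704 bits

Marginal of Y (column sums):
  P(Y=0) = 0.161 + 0.194 = 0.355
  P(Y=1) = 0.051 + 0.264 = 0.315
  P(Y=2) = 0.256 + 0.074 = 0.330
H(X|Y) = Σ_y P(y)·H(X|Y=y):
  Y=0: P(Y=0) = 0.355, P(X|Y=0) = (161/355, 194/355) → H(X|Y=0) = 0.993758
  Y=1: P(Y=1) = 0.315, P(X|Y=1) = (17/105, 88/105) → H(X|Y=1) = 0.638847
  Y=2: P(Y=2) = 0.330, P(X|Y=2) = (128/165, 37/165) → H(X|Y=2) = 0.767839
H(X|Y) = 0.355·0.993758 + 0.315·0.638847 + 0.330·0.767839 = 0.80741 bits

I(X;Y) = H(X) - H(X|Y) = 0.99704 - 0.80741 = 0.1896 bits

Cross-check via I(X;Y) = H(X) + H(Y) - H(X,Y): computing H(Y) from the column sums and H(X,Y) from the 6 cells in the same way gives H(Y) = 1.58320 bits and H(X,Y) = 2.39061 bits, so
I(X;Y) = 0.99704 + 1.58320 - 2.39061 = 0.1896 bits ✓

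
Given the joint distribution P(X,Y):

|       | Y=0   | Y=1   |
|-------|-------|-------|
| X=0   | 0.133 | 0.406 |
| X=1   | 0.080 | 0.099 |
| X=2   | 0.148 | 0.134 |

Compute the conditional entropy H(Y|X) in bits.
0.8935 bits

H(Y|X) = H(X,Y) - H(X)

H(X,Y) = -Σ_{x,y} P(x,y) log₂ P(x,y). Per-cell terms -P(x,y)·log₂P(x,y):
  X=0: 0.3871, 0.5280
  X=1: 0.2915, 0.3303
  X=2: 0.4079, 0.3886
Sum of the 6 terms: H(X,Y) = 2.3334 bits

Marginal of X (row sums):
  P(X=0) = 0.133 + 0.406 = 0.539
  P(X=1) = 0.080 + 0.099 = 0.179
  P(X=2) = 0.148 + 0.134 = 0.282
H(X) = -[0.539·log₂(0.539) + 0.179·log₂(0.179) + 0.282·log₂(0.282)]
  = 0.4806 + 0.4443 + 0.5150 = 1.4399 bits

H(Y|X) = H(X,Y) - H(X) = 2.3334 - 1.4399 = 0.8935 bits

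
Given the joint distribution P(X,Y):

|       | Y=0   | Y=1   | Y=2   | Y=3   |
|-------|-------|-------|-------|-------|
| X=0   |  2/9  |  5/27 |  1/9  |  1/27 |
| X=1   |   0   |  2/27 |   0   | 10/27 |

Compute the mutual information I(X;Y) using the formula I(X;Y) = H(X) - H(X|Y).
0.5882 bits

I(X;Y) = H(X) - H(X|Y)

Marginal of X (row sums):
  P(X=0) = 2/9 + 5/27 + 1/9 + 1/27 = 5/9
  P(X=1) = 0 + 2/27 + 0 + 10/27 = 4/9
H(X) = -[(5/9)·log₂(5/9) + (4/9)·log₂(4/9)]
  = 0.4711094 + 0.5199667 = 0.9910761 bits

Marginal of Y (column sums):
  P(Y=0) = 2/9 + 0 = 2/9
  P(Y=1) = 5/27 + 2/27 = 7/27
  P(Y=2) = 1/9 + 0 = 1/9
  P(Y=3) = 1/27 + 10/27 = 11/27
H(X|Y) = Σ_y P(y)·H(X|Y=y):
  Y=0: P(Y=0) = 2/9, P(X|Y=0) = (1, 0) → H(X|Y=0) = 0.0000000
  Y=1: P(Y=1) = 7/27, P(X|Y=1) = (5/7, 2/7) → H(X|Y=1) = 0.8631206
  Y=2: P(Y=2) = 1/9, P(X|Y=2) = (1, 0) → H(X|Y=2) = 0.0000000
  Y=3: P(Y=3) = 11/27, P(X|Y=3) = (1/11, 10/11) → H(X|Y=3) = 0.4394970
H(X|Y) = (2/9)·0.0000000 + (7/27)·0.8631206 + (1/9)·0.0000000 + (11/27)·0.4394970 = 0.4028263 bits

I(X;Y) = H(X) - H(X|Y) = 0.9910761 - 0.4028263 = 0.5882 bits

Cross-check via I(X;Y) = H(X) + H(Y) - H(X,Y): computing H(Y) from the column sums and H(X,Y) from the 8 cells in the same way gives H(Y) = 1.8671136 bits and H(X,Y) = 2.2699399 bits, so
I(X;Y) = 0.9910761 + 1.8671136 - 2.2699399 = 0.5882 bits ✓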